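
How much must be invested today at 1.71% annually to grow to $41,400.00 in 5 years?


Formula: PV = FV / (1 + r)^n
Substituting: PV = $41,400.00 / (1 + 0.0171)^5
Discount factor: (1.0171)^5 = 1.088475
PV = $41,400.00 / 1.088475 = $38,034.88

$38,034.88


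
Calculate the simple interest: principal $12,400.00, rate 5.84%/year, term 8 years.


Formula: I = P * r * t
Substituting: I = $12,400.00 * 0.0584 * 8
Step: I = $12,400.00 * 0.4672
I = $5,793.28

$5,793.28


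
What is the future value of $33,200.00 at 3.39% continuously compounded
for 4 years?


Formula: FV = P * e^(r*t)
Exponent: r*t = 0.0339 * 4 = 0.1356
e^(0.1356) = 1.145224
FV = $33,200.00 * 1.145224 = $38,021.43

$38,021.43


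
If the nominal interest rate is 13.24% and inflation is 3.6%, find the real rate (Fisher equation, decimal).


Formula: (1 + r_real) = (1 + r_nom) / (1 + inflation)
Substituting: (1 + r_real) = 1.1324 / 1.036
(1 + r_real) = 1.09305
r_real = 1.09305 - 1 = 0.09305

0.09305


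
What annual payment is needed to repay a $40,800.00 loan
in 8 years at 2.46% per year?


Formula: PMT = PV * r / (1 - (1+r)^(-n))
Denominator: 1 - (1 + 0.0246)^(-8) = 0.176687
Numerator: $40,800.00 * 0.0246 = 1003.68
PMT = 1003.68 / 0.176687 = $5,680.57

$5,680.57


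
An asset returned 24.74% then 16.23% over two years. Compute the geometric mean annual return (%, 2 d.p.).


Formula: Geometric mean = ((1+r1)*(1+r2))^(1/2) - 1
Product: (1 + 0.2474) * (1 + 0.1623) = 1.2474 * 1.1623 = 1.449853
Square root: 1.449853^0.5 = 1.204098
Geometric mean = 1.204098 - 1 = 0.204098
As percentage: 20.41%

20.41%


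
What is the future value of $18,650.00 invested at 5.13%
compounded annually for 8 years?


Formula: FV = P * (1 + r)^n
Substituting: FV = $18,650.00 * (1 + 0.0513)^8
Growth factor: (1.0513)^8 = 1.492153
FV = $18,650.00 * 1.492153 = $27,828.65

$27,828.65


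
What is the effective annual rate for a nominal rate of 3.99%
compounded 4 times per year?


Formula: EAR = (1 + r/m)^m - 1
Period rate: r/m = 0.0399 / 4 = 0.009975
Compounding: (1 + 0.009975)^4 = 1.040501
EAR = 1.040501 - 1 = 0.040501

0.040501


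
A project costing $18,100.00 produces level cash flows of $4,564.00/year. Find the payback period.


Formula: Payback = investment / annual cash flow
Substituting: Payback = $18,100.00 / $4,564.00
Payback = 3.9658 years

3.9658 years


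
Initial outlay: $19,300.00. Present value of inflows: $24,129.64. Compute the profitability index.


Formula: PI = PV(cash flows) / initial investment
Substituting: PI = $24,129.64 / $19,300.00
PI = 1.2502

1.2502


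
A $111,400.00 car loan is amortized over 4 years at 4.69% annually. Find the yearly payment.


Formula: PMT = PV * r / (1 - (1+r)^(-n))
Denominator: 1 - (1 + 0.0469)^(-4) = 0.16751
Numerator: $111,400.00 * 0.0469 = 5224.66
PMT = 5224.66 / 0.16751 = $31,190.20

$31,190.20


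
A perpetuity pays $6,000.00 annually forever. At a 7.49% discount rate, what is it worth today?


Formula: PV = C / r
Substituting: PV = $6,000.00 / 0.0749
PV = $80,106.81

$80,106.81


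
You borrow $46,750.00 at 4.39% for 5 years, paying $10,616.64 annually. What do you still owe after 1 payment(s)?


Formula: Balance = PV*(1+r)^k - PMT*((1+r)^k - 1)/r
Growth: (1 + 0.0439)^1 = 1.0439
Accumulated factor: ((1+r)^k - 1)/r = 1.0
Balance = $46,750.00 * 1.0439 - $10,616.64 * 1.0
Balance = $38,185.69

$38,185.69


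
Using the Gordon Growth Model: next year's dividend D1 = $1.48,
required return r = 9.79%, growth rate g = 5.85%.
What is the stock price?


Formula: P = D1 / (r - g)
Spread: r - g = 0.0979 - 0.0585 = 0.0394
Substituting: P = $1.48 / 0.0394
P = $37.56

$37.56


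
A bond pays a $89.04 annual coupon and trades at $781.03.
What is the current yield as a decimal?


Formula: Current yield = annual coupon / price
Substituting: CY = $89.04 / $781.03
CY = 0.114003

0.114003


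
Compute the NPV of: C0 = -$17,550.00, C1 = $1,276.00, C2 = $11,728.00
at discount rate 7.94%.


Formula: NPV = C0 + C1/(1+r) + C2/(1+r)^2
Discount C1: $1,276.00 / (1 + 0.0794) = $1,182.14
Discount C2: $11,728.00 / (1 + 0.0794)^2 = $10,066.05
NPV = -$17,550.00 + $1,182.14 + $10,066.05 = -$6,301.81

-$6,301.81


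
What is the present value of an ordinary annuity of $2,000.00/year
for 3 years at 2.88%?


Formula: PV = PMT * (1 - (1+r)^(-n)) / r
Discount factor: (1 + 0.0288)^(-3) = 0.918348
Bracket: 1 - 0.918348 = 0.081652
PV = $2,000.00 * 0.081652 / 0.0288 = $5,670.30

$5,670.30


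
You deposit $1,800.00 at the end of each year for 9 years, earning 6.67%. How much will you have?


Formula: FV = PMT * ((1+r)^n - 1) / r
Growth factor: (1 + 0.0667)^9 = 1.788054
Numerator: 1.788054 - 1 = 0.788054
FV = $1,800.00 * 0.788054 / 0.0667 = $21,266.83

$21,266.83


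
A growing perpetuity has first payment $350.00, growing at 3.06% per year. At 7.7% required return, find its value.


Formula: PV = C / (r - g)
Spread: r - g = 0.077 - 0.0306 = 0.0464
Substituting: PV = $350.00 / 0.0464
PV = $7,543.10

$7,543.10


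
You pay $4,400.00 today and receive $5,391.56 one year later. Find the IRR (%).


Formula: IRR = C1/C0 - 1
Substituting: IRR = $5,391.56 / $4,400.00 - 1
Ratio: 1.225355 - 1 = 0.225355
IRR = 22.5355%

22.5355%


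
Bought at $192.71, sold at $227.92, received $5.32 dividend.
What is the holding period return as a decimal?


Formula: HPR = (P1 - P0 + D) / P0
Gain: $227.92 - $192.71 + $5.32 = $40.53
HPR = $40.53 / $192.71 = 0.2103

0.2103


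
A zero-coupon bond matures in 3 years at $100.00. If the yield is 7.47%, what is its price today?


Formula: Price = FV / (1 + r)^n
Substituting: Price = $100.00 / (1 + 0.0747)^3
Discount factor: (1.0747)^3 = 1.241257
Price = $100.00 / 1.241257 = $80.56

$80.56


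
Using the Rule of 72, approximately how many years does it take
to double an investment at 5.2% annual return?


Formula: Years ≈ 72 / r
Substituting: Years ≈ 72 / 5.2
Years ≈ 13.8

13.8 years


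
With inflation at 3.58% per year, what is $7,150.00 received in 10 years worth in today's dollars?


Formula: Real value = nominal / (1 + inflation)^years
Price level: (1 + 0.0358)^10 = 1.42154
Real value = $7,150.00 / 1.42154 = $5,029.76

$5,029.76


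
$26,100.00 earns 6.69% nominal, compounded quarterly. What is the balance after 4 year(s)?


Formula: FV = P * (1 + r/m)^(m*t)
Period rate: r/m = 0.0669 / 4 = 0.016725
Total periods: m*t = 4 * 4 = 16
Growth factor: (1 + 0.016725)^16 = 1.303935
FV = $26,100.00 * 1.303935 = $34,032.71

$34,032.71


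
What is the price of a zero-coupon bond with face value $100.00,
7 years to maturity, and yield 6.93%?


Formula: Price = FV / (1 + r)^n
Substituting: Price = $100.00 / (1 + 0.0693)^7
Discount factor: (1.0693)^7 = 1.598442
Price = $100.00 / 1.598442 = $62.56

$62.56


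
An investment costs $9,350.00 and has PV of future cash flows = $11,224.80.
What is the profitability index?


Formula: PI = PV(cash flows) / initial investment
Substituting: PI = $11,224.80 / $9,350.00
PI = 1.2005

1.2005


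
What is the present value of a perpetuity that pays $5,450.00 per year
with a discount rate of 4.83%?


Formula: PV = C / r
Substituting: PV = $5,450.00 / 0.0483
PV = $112,836.44

$112,836.44


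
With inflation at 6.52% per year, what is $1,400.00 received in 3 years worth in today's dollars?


Formula: Real value = nominal / (1 + inflation)^years
Price level: (1 + 0.0652)^3 = 1.20863
Real value = $1,400.00 / 1.20863 = $1,158.34

$1,158.34


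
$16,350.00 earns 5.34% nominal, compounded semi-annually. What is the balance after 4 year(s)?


Formula: FV = P * (1 + r/m)^(m*t)
Period rate: r/m = 0.0534 / 2 = 0.0267
Total periods: m*t = 2 * 4 = 8
Growth factor: (1 + 0.0267)^8 = 1.234663
FV = $16,350.00 * 1.234663 = $20,186.74

$20,186.74


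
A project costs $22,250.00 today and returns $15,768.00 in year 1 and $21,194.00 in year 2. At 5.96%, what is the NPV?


Formula: NPV = C0 + C1/(1+r) + C2/(1+r)^2
Discount C1: $15,768.00 / (1 + 0.0596) = $14,881.09
Discount C2: $21,194.00 / (1 + 0.0596)^2 = $18,876.83
NPV = -$22,250.00 + $14,881.09 + $18,876.83 = $11,507.92

$11,507.92


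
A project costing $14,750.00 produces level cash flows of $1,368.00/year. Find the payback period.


Formula: Payback = investment / annual cash flow
Substituting: Payback = $14,750.00 / $1,368.00
Payback = 10.7822 years

10.7822 years


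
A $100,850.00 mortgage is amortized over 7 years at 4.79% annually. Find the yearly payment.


Formula: PMT = PV * r / (1 - (1+r)^(-n))
Denominator: 1 - (1 + 0.0479)^(-7) = 0.279289
Numerator: $100,850.00 * 0.0479 = 4830.715
PMT = 4830.715 / 0.279289 = $17,296.47

$17,296.47


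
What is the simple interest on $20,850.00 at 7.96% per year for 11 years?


Formula: I = P * r * t
Substituting: I = $20,850.00 * 0.0796 * 11
Step: I = $20,850.00 * 0.8756
I = $18,256.26

$18,256.26


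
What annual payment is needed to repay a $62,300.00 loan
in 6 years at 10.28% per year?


Formula: PMT = PV * r / (1 - (1+r)^(-n))
Denominator: 1 - (1 + 0.1028)^(-6) = 0.444071
Numerator: $62,300.00 * 0.1028 = 6404.44
PMT = 6404.44 / 0.444071 = $14,422.11

$14,422.11


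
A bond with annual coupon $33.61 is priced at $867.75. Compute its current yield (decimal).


Formula: Current yield = annual coupon / price
Substituting: CY = $33.61 / $867.75
CY = 0.038732

0.038732


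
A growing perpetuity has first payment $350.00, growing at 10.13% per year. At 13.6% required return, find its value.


Formula: PV = C / (r - g)
Spread: r - g = 0.136 - 0.1013 = 0.0347
Substituting: PV = $350.00 / 0.0347
PV = $10,086.46

$10,086.46


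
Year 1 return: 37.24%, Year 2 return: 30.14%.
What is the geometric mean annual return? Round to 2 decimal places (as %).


Formula: Geometric mean = ((1+r1)*(1+r2))^(1/2) - 1
Product: (1 + 0.3724) * (1 + 0.3014) = 1.3724 * 1.3014 = 1.786041
Square root: 1.786041^0.5 = 1.336429
Geometric mean = 1.336429 - 1 = 0.336429
As percentage: 33.64%

33.64%


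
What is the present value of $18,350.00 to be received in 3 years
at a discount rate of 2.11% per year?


Formula: PV = FV / (1 + r)^n
Substituting: PV = $18,350.00 / (1 + 0.0211)^3
Discount factor: (1.0211)^3 = 1.064645
PV = $18,350.00 / 1.064645 = $17,235.79

$17,235.79


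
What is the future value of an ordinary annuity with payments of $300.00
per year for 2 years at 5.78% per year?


Formula: FV = PMT * ((1+r)^n - 1) / r
Growth factor: (1 + 0.0578)^2 = 1.118941
Numerator: 1.118941 - 1 = 0.118941
FV = $300.00 * 0.118941 / 0.0578 = $617.34

$617.34


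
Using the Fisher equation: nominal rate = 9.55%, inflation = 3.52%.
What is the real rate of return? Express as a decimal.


Formula: (1 + r_real) = (1 + r_nom) / (1 + inflation)
Substituting: (1 + r_real) = 1.0955 / 1.0352
(1 + r_real) = 1.05825
r_real = 1.05825 - 1 = 0.05825

0.05825


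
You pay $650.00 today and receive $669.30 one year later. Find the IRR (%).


Formula: IRR = C1/C0 - 1
Substituting: IRR = $669.30 / $650.00 - 1
Ratio: 1.029692 - 1 = 0.029692
IRR = 2.9692%

2.9692%


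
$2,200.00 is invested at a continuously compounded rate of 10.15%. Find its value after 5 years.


Formula: FV = P * e^(r*t)
Exponent: r*t = 0.1015 * 5 = 0.5075
e^(0.5075) = 1.661133
FV = $2,200.00 * 1.661133 = $3,654.49

$3,654.49


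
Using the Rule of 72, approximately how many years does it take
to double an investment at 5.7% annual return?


Formula: Years ≈ 72 / r
Substituting: Years ≈ 72 / 5.7
Years ≈ 12.6

12.6 years


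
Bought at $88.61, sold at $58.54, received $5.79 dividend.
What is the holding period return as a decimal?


Formula: HPR = (P1 - P0 + D) / P0
Gain: $58.54 - $88.61 + $5.79 = -$24.28
HPR = -$24.28 / $88.61 = -0.274

-0.274


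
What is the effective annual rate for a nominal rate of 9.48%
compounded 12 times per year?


Formula: EAR = (1 + r/m)^m - 1
Period rate: r/m = 0.0948 / 12 = 0.0079
Compounding: (1 + 0.0079)^12 = 1.099029
EAR = 1.099029 - 1 = 0.099029

0.099029


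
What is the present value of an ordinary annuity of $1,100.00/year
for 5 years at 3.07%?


Formula: PV = PMT * (1 - (1+r)^(-n)) / r
Discount factor: (1 + 0.0307)^(-5) = 0.859684
Bracket: 1 - 0.859684 = 0.140316
PV = $1,100.00 * 0.140316 / 0.0307 = $5,027.63

$5,027.63


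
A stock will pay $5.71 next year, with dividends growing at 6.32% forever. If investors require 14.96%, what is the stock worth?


Formula: P = D1 / (r - g)
Spread: r - g = 0.1496 - 0.0632 = 0.0864
Substituting: P = $5.71 / 0.0864
P = $66.09

$66.09


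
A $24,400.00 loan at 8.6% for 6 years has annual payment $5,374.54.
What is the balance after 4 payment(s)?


Formula: Balance = PV*(1+r)^k - PMT*((1+r)^k - 1)/r
Growth: (1 + 0.086)^4 = 1.390975
Accumulated factor: ((1+r)^k - 1)/r = 4.54622
Balance = $24,400.00 * 1.390975 - $5,374.54 * 4.54622
Balance = $9,505.95

$9,505.95


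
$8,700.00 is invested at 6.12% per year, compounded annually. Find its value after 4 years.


Formula: FV = P * (1 + r)^n
Substituting: FV = $8,700.00 * (1 + 0.0612)^4
Growth factor: (1.0612)^4 = 1.268204
FV = $8,700.00 * 1.268204 = $11,033.37

$11,033.37


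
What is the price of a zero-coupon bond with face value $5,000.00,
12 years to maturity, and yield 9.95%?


Formula: Price = FV / (1 + r)^n
Substituting: Price = $5,000.00 / (1 + 0.0995)^12
Discount factor: (1.0995)^12 = 3.121352
Price = $5,000.00 / 3.121352 = $1,601.87

$1,601.87


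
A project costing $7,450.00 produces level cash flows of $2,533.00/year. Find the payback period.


Formula: Payback = investment / annual cash flow
Substituting: Payback = $7,450.00 / $2,533.00
Payback = 2.9412 years

2.9412 years


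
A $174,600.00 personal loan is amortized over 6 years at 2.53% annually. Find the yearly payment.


Formula: PMT = PV * r / (1 - (1+r)^(-n))
Denominator: 1 - (1 + 0.0253)^(-6) = 0.139216
Numerator: $174,600.00 * 0.0253 = 4417.38
PMT = 4417.38 / 0.139216 = $31,730.44

$31,730.44


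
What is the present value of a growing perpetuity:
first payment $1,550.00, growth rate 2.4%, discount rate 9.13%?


Formula: PV = C / (r - g)
Spread: r - g = 0.0913 - 0.024 = 0.0673
Substituting: PV = $1,550.00 / 0.0673
PV = $23,031.20

$23,031.20


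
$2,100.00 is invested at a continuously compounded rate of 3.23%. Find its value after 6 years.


Formula: FV = P * e^(r*t)
Exponent: r*t = 0.0323 * 6 = 0.1938
e^(0.1938) = 1.213853
FV = $2,100.00 * 1.213853 = $2,549.09

$2,549.09


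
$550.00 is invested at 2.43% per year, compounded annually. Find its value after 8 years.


Formula: FV = P * (1 + r)^n
Substituting: FV = $550.00 * (1 + 0.0243)^8
Growth factor: (1.0243)^8 = 1.211762
FV = $550.00 * 1.211762 = $666.47

$666.47


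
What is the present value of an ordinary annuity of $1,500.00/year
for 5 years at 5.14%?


Formula: PV = PMT * (1 - (1+r)^(-n)) / r
Discount factor: (1 + 0.0514)^(-5) = 0.778323
Bracket: 1 - 0.778323 = 0.221677
PV = $1,500.00 * 0.221677 / 0.0514 = $6,469.16

$6,469.16


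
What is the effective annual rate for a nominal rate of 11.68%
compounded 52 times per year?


Formula: EAR = (1 + r/m)^m - 1
Period rate: r/m = 0.1168 / 52 = 0.002246
Compounding: (1 + 0.002246)^52 = 1.123747
EAR = 1.123747 - 1 = 0.123747

0.123747


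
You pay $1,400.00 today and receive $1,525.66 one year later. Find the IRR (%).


Formula: IRR = C1/C0 - 1
Substituting: IRR = $1,525.66 / $1,400.00 - 1
Ratio: 1.089757 - 1 = 0.089757
IRR = 8.9757%

8.9757%


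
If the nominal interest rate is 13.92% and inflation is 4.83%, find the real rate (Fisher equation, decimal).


Formula: (1 + r_real) = (1 + r_nom) / (1 + inflation)
Substituting: (1 + r_real) = 1.1392 / 1.0483
(1 + r_real) = 1.086712
r_real = 1.086712 - 1 = 0.086712

0.086712


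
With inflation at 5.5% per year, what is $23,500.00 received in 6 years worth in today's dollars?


Formula: Real value = nominal / (1 + inflation)^years
Price level: (1 + 0.055)^6 = 1.378843
Real value = $23,500.00 / 1.378843 = $17,043.28

$17,043.28


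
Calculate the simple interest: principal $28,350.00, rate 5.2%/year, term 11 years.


Formula: I = P * r * t
Substituting: I = $28,350.00 * 0.052 * 11
Step: I = $28,350.00 * 0.572
I = $16,216.20

$16,216.20


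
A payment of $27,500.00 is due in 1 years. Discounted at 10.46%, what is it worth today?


Formula: PV = FV / (1 + r)^n
Substituting: PV = $27,500.00 / (1 + 0.1046)^1
Discount factor: (1.1046)^1 = 1.1046
PV = $27,500.00 / 1.1046 = $24,895.89

$24,895.89


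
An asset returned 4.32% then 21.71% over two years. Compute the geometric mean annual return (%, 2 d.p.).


Formula: Geometric mean = ((1+r1)*(1+r2))^(1/2) - 1
Product: (1 + 0.0432) * (1 + 0.2171) = 1.0432 * 1.2171 = 1.269679
Square root: 1.269679^0.5 = 1.1268
Geometric mean = 1.1268 - 1 = 0.1268
As percentage: 12.68%

12.68%


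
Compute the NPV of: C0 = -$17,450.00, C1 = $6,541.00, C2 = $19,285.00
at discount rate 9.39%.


Formula: NPV = C0 + C1/(1+r) + C2/(1+r)^2
Discount C1: $6,541.00 / (1 + 0.0939) = $5,979.52
Discount C2: $19,285.00 / (1 + 0.0939)^2 = $16,116.26
NPV = -$17,450.00 + $5,979.52 + $16,116.26 = $4,645.79

$4,645.79


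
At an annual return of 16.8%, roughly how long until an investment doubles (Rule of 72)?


Formula: Years ≈ 72 / r
Substituting: Years ≈ 72 / 16.8
Years ≈ 4.3

4.3 years


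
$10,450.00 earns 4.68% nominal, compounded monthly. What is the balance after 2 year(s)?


Formula: FV = P * (1 + r/m)^(m*t)
Period rate: r/m = 0.0468 / 12 = 0.0039
Total periods: m*t = 12 * 2 = 24
Growth factor: (1 + 0.0039)^24 = 1.097921
FV = $10,450.00 * 1.097921 = $11,473.27

$11,473.27


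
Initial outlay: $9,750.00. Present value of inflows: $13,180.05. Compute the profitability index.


Formula: PI = PV(cash flows) / initial investment
Substituting: PI = $13,180.05 / $9,750.00
PI = 1.3518

1.3518


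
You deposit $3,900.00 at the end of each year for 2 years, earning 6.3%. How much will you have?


Formula: FV = PMT * ((1+r)^n - 1) / r
Growth factor: (1 + 0.063)^2 = 1.129969
Numerator: 1.129969 - 1 = 0.129969
FV = $3,900.00 * 0.129969 / 0.063 = $8,045.70

$8,045.70


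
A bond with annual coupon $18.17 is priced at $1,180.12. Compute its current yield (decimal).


Formula: Current yield = annual coupon / price
Substituting: CY = $18.17 / $1,180.12
CY = 0.015397

0.015397


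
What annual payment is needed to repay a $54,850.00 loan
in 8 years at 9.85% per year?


Formula: PMT = PV * r / (1 - (1+r)^(-n))
Denominator: 1 - (1 + 0.0985)^(-8) = 0.528372
Numerator: $54,850.00 * 0.0985 = 5402.725
PMT = 5402.725 / 0.528372 = $10,225.23

$10,225.23


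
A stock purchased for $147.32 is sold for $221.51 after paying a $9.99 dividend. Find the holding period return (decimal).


Formula: HPR = (P1 - P0 + D) / P0
Gain: $221.51 - $147.32 + $9.99 = $84.18
HPR = $84.18 / $147.32 = 0.5714

0.5714


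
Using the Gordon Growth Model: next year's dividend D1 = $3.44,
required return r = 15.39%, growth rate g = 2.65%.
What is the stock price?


Formula: P = D1 / (r - g)
Spread: r - g = 0.1539 - 0.0265 = 0.1274
Substituting: P = $3.44 / 0.1274
P = $27.00

$27.00


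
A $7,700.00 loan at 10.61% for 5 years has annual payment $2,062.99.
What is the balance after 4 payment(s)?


Formula: Balance = PV*(1+r)^k - PMT*((1+r)^k - 1)/r
Growth: (1 + 0.1061)^4 = 1.496848
Accumulated factor: ((1+r)^k - 1)/r = 4.682823
Balance = $7,700.00 * 1.496848 - $2,062.99 * 4.682823
Balance = $1,865.11

$1,865.11


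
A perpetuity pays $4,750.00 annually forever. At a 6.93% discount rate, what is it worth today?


Formula: PV = C / r
Substituting: PV = $4,750.00 / 0.0693
PV = $68,542.57

$68,542.57


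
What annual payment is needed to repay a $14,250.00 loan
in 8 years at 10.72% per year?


Formula: PMT = PV * r / (1 - (1+r)^(-n))
Denominator: 1 - (1 + 0.1072)^(-8) = 0.557217
Numerator: $14,250.00 * 0.1072 = 1527.6
PMT = 1527.6 / 0.557217 = $2,741.48

$2,741.48


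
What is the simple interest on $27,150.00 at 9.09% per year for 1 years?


Formula: I = P * r * t
Substituting: I = $27,150.00 * 0.0909 * 1
Step: I = $27,150.00 * 0.0909
I = $2,467.94

$2,467.94


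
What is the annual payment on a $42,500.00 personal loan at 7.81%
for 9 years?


Formula: PMT = PV * r / (1 - (1+r)^(-n))
Denominator: 1 - (1 + 0.0781)^(-9) = 0.49176
Numerator: $42,500.00 * 0.0781 = 3319.25
PMT = 3319.25 / 0.49176 = $6,749.73

$6,749.73


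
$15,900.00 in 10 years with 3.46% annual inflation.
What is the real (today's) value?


Formula: Real value = nominal / (1 + inflation)^years
Price level: (1 + 0.0346)^10 = 1.405157
Real value = $15,900.00 / 1.405157 = $11,315.46

$11,315.46


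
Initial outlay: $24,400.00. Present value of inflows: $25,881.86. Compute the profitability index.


Formula: PI = PV(cash flows) / initial investment
Substituting: PI = $25,881.86 / $24,400.00
PI = 1.0607

1.0607


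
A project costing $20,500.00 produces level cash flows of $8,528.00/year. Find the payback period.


Formula: Payback = investment / annual cash flow
Substituting: Payback = $20,500.00 / $8,528.00
Payback = 2.4038 years

2.4038 years


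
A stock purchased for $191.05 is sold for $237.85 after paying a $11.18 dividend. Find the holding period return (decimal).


Formula: HPR = (P1 - P0 + D) / P0
Gain: $237.85 - $191.05 + $11.18 = $57.98
HPR = $57.98 / $191.05 = 0.3035

0.3035


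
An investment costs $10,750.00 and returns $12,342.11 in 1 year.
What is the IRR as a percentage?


Formula: IRR = C1/C0 - 1
Substituting: IRR = $12,342.11 / $10,750.00 - 1
Ratio: 1.148103 - 1 = 0.148103
IRR = 14.8103%

14.8103%


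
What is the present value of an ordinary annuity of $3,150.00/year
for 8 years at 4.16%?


Formula: PV = PMT * (1 - (1+r)^(-n)) / r
Discount factor: (1 + 0.0416)^(-8) = 0.721759
Bracket: 1 - 0.721759 = 0.278241
PV = $3,150.00 * 0.278241 / 0.0416 = $21,068.73

$21,068.73


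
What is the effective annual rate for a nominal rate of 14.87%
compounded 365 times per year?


Formula: EAR = (1 + r/m)^m - 1
Period rate: r/m = 0.1487 / 365 = 0.000407
Compounding: (1 + 0.000407)^365 = 1.16029
EAR = 1.16029 - 1 = 0.16029

0.16029


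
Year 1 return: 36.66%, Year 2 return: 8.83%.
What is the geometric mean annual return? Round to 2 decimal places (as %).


Formula: Geometric mean = ((1+r1)*(1+r2))^(1/2) - 1
Product: (1 + 0.3666) * (1 + 0.0883) = 1.3666 * 1.0883 = 1.487271
Square root: 1.487271^0.5 = 1.219537
Geometric mean = 1.219537 - 1 = 0.219537
As percentage: 21.95%

21.95%


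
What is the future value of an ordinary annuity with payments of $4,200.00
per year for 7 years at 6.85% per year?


Formula: FV = PMT * ((1+r)^n - 1) / r
Growth factor: (1 + 0.0685)^7 = 1.59009
Numerator: 1.59009 - 1 = 0.59009
FV = $4,200.00 * 0.59009 / 0.0685 = $36,180.70

$36,180.70


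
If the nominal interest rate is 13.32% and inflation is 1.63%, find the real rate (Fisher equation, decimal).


Formula: (1 + r_real) = (1 + r_nom) / (1 + inflation)
Substituting: (1 + r_real) = 1.1332 / 1.0163
(1 + r_real) = 1.115025
r_real = 1.115025 - 1 = 0.115025

0.115025


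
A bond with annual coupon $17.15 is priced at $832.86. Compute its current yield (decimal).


Formula: Current yield = annual coupon / price
Substituting: CY = $17.15 / $832.86
CY = 0.020592

0.020592


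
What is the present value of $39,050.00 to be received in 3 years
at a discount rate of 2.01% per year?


Formula: PV = FV / (1 + r)^n
Substituting: PV = $39,050.00 / (1 + 0.0201)^3
Discount factor: (1.0201)^3 = 1.06152
PV = $39,050.00 / 1.06152 = $36,786.87

$36,786.87


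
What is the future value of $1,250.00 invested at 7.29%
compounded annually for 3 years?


Formula: FV = P * (1 + r)^n
Substituting: FV = $1,250.00 * (1 + 0.0729)^3
Growth factor: (1.0729)^3 = 1.235031
FV = $1,250.00 * 1.235031 = $1,543.79

$1,543.79


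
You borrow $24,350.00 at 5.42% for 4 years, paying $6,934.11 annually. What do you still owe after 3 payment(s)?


Formula: Balance = PV*(1+r)^k - PMT*((1+r)^k - 1)/r
Growth: (1 + 0.0542)^3 = 1.171572
Accumulated factor: ((1+r)^k - 1)/r = 3.165538
Balance = $24,350.00 * 1.171572 - $6,934.11 * 3.165538
Balance = $6,577.60

$6,577.60


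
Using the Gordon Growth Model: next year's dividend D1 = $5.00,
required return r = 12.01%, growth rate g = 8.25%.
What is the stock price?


Formula: P = D1 / (r - g)
Spread: r - g = 0.1201 - 0.0825 = 0.0376
Substituting: P = $5.00 / 0.0376
P = $132.98

$132.98


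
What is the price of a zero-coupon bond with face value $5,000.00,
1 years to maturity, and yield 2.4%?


Formula: Price = FV / (1 + r)^n
Substituting: Price = $5,000.00 / (1 + 0.024)^1
Discount factor: (1.024)^1 = 1.024
Price = $5,000.00 / 1.024 = $4,882.81

$4,882.81


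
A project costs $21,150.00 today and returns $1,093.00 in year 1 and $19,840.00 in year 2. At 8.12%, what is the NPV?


Formula: NPV = C0 + C1/(1+r) + C2/(1+r)^2
Discount C1: $1,093.00 / (1 + 0.0812) = $1,010.91
Discount C2: $19,840.00 / (1 + 0.0812)^2 = $16,971.87
NPV = -$21,150.00 + $1,010.91 + $16,971.87 = -$3,167.22

-$3,167.22


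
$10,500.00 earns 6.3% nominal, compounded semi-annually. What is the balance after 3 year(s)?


Formula: FV = P * (1 + r/m)^(m*t)
Period rate: r/m = 0.063 / 2 = 0.0315
Total periods: m*t = 2 * 3 = 6
Growth factor: (1 + 0.0315)^6 = 1.204524
FV = $10,500.00 * 1.204524 = $12,647.50

$12,647.50


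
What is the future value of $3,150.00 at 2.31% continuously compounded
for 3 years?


Formula: FV = P * e^(r*t)
Exponent: r*t = 0.0231 * 3 = 0.0693
e^(0.0693) = 1.071758
FV = $3,150.00 * 1.071758 = $3,376.04

$3,376.04


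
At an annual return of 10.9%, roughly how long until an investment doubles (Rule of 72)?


Formula: Years ≈ 72 / r
Substituting: Years ≈ 72 / 10.9
Years ≈ 6.6

6.6 years


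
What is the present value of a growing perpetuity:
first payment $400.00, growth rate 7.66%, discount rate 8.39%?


Formula: PV = C / (r - g)
Spread: r - g = 0.0839 - 0.0766 = 0.0073
Substituting: PV = $400.00 / 0.0073
PV = $54,794.52

$54,794.52


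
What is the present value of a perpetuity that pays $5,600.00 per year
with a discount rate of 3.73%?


Formula: PV = C / r
Substituting: PV = $5,600.00 / 0.0373
PV = $150,134.05

$150,134.05


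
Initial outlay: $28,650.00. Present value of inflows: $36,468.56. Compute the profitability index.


Formula: PI = PV(cash flows) / initial investment
Substituting: PI = $36,468.56 / $28,650.00
PI = 1.2729

1.2729


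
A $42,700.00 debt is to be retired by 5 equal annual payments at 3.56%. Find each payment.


Formula: PMT = PV * r / (1 - (1+r)^(-n))
Denominator: 1 - (1 + 0.0356)^(-5) = 0.160463
Numerator: $42,700.00 * 0.0356 = 1520.12
PMT = 1520.12 / 0.160463 = $9,473.33

$9,473.33


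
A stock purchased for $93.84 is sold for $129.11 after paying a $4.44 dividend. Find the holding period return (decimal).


Formula: HPR = (P1 - P0 + D) / P0
Gain: $129.11 - $93.84 + $4.44 = $39.71
HPR = $39.71 / $93.84 = 0.4232

0.4232


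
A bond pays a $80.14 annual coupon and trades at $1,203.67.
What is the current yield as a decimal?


Formula: Current yield = annual coupon / price
Substituting: CY = $80.14 / $1,203.67
CY = 0.06658

0.06658


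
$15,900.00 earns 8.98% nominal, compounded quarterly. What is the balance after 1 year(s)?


Formula: FV = P * (1 + r/m)^(m*t)
Period rate: r/m = 0.0898 / 4 = 0.02245
Total periods: m*t = 4 * 1 = 4
Growth factor: (1 + 0.02245)^4 = 1.09287
FV = $15,900.00 * 1.09287 = $17,376.63

$17,376.63


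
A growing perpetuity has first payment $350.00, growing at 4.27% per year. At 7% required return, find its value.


Formula: PV = C / (r - g)
Spread: r - g = 0.07 - 0.0427 = 0.0273
Substituting: PV = $350.00 / 0.0273
PV = $12,820.51

$12,820.51


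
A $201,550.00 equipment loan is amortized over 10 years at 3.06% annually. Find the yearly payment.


Formula: PMT = PV * r / (1 - (1+r)^(-n))
Denominator: 1 - (1 + 0.0306)^(-10) = 0.260227
Numerator: $201,550.00 * 0.0306 = 6167.43
PMT = 6167.43 / 0.260227 = $23,700.21

$23,700.21


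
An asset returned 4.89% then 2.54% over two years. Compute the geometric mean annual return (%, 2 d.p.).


Formula: Geometric mean = ((1+r1)*(1+r2))^(1/2) - 1
Product: (1 + 0.0489) * (1 + 0.0254) = 1.0489 * 1.0254 = 1.075542
Square root: 1.075542^0.5 = 1.037083
Geometric mean = 1.037083 - 1 = 0.037083
As percentage: 3.71%

3.71%


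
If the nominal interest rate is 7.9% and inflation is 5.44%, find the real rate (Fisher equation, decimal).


Formula: (1 + r_real) = (1 + r_nom) / (1 + inflation)
Substituting: (1 + r_real) = 1.079 / 1.0544
(1 + r_real) = 1.023331
r_real = 1.023331 - 1 = 0.023331

0.023331


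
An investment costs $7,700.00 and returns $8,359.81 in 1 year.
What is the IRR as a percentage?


Formula: IRR = C1/C0 - 1
Substituting: IRR = $8,359.81 / $7,700.00 - 1
Ratio: 1.08569 - 1 = 0.08569
IRR = 8.569%

8.569%


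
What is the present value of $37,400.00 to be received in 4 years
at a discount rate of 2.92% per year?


Formula: PV = FV / (1 + r)^n
Substituting: PV = $37,400.00 / (1 + 0.0292)^4
Discount factor: (1.0292)^4 = 1.122016
PV = $37,400.00 / 1.122016 = $33,332.85

$33,332.85


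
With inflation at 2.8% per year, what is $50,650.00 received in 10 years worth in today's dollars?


Formula: Real value = nominal / (1 + inflation)^years
Price level: (1 + 0.028)^10 = 1.318048
Real value = $50,650.00 / 1.318048 = $38,428.05

$38,428.05


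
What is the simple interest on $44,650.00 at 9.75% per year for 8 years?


Formula: I = P * r * t
Substituting: I = $44,650.00 * 0.0975 * 8
Step: I = $44,650.00 * 0.78
I = $34,827.00

$34,827.00


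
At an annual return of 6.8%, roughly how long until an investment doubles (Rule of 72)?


Formula: Years ≈ 72 / r
Substituting: Years ≈ 72 / 6.8
Years ≈ 10.6

10.6 years


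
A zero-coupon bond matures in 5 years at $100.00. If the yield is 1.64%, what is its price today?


Formula: Price = FV / (1 + r)^n
Substituting: Price = $100.00 / (1 + 0.0164)^5
Discount factor: (1.0164)^5 = 1.084734
Price = $100.00 / 1.084734 = $92.19

$92.19


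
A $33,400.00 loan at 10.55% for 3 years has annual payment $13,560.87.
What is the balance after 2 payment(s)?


Formula: Balance = PV*(1+r)^k - PMT*((1+r)^k - 1)/r
Growth: (1 + 0.1055)^2 = 1.22213
Accumulated factor: ((1+r)^k - 1)/r = 2.1055
Balance = $33,400.00 * 1.22213 - $13,560.87 * 2.1055
Balance = $12,266.74

$12,266.74


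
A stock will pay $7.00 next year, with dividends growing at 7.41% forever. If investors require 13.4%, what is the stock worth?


Formula: P = D1 / (r - g)
Spread: r - g = 0.134 - 0.0741 = 0.0599
Substituting: P = $7.00 / 0.0599
P = $116.86

$116.86


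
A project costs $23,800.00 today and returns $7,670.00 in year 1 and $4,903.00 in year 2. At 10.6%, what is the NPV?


Formula: NPV = C0 + C1/(1+r) + C2/(1+r)^2
Discount C1: $7,670.00 / (1 + 0.106) = $6,934.90
Discount C2: $4,903.00 / (1 + 0.106)^2 = $4,008.22
NPV = -$23,800.00 + $6,934.90 + $4,008.22 = -$12,856.88

-$12,856.88


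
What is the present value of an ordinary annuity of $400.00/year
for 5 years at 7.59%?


Formula: PV = PMT * (1 - (1+r)^(-n)) / r
Discount factor: (1 + 0.0759)^(-5) = 0.69365
Bracket: 1 - 0.69365 = 0.30635
PV = $400.00 * 0.30635 / 0.0759 = $1,614.49

$1,614.49


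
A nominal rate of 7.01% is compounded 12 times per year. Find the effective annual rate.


Formula: EAR = (1 + r/m)^m - 1
Period rate: r/m = 0.0701 / 12 = 0.005842
Compounding: (1 + 0.005842)^12 = 1.072397
EAR = 1.072397 - 1 = 0.072397

0.072397


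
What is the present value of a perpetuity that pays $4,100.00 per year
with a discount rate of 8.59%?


Formula: PV = C / r
Substituting: PV = $4,100.00 / 0.0859
PV = $47,729.92

$47,729.92


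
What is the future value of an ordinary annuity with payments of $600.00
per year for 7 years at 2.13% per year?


Formula: FV = PMT * ((1+r)^n - 1) / r
Growth factor: (1 + 0.0213)^7 = 1.158973
Numerator: 1.158973 - 1 = 0.158973
FV = $600.00 * 0.158973 / 0.0213 = $4,478.11

$4,478.11


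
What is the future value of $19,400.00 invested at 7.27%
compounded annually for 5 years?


Formula: FV = P * (1 + r)^n
Substituting: FV = $19,400.00 * (1 + 0.0727)^5
Growth factor: (1.0727)^5 = 1.420337
FV = $19,400.00 * 1.420337 = $27,554.54

$27,554.54


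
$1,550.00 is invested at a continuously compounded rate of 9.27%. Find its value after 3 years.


Formula: FV = P * e^(r*t)
Exponent: r*t = 0.0927 * 3 = 0.2781
e^(0.2781) = 1.320618
FV = $1,550.00 * 1.320618 = $2,046.96

$2,046.96


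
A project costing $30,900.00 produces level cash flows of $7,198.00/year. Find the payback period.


Formula: Payback = investment / annual cash flow
Substituting: Payback = $30,900.00 / $7,198.00
Payback = 4.2929 years

4.2929 years


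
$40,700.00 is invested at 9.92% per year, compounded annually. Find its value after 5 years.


Formula: FV = P * (1 + r)^n
Substituting: FV = $40,700.00 * (1 + 0.0992)^5
Growth factor: (1.0992)^5 = 1.604662
FV = $40,700.00 * 1.604662 = $65,309.75

$65,309.75


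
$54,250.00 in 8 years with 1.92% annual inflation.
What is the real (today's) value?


Formula: Real value = nominal / (1 + inflation)^years
Price level: (1 + 0.0192)^8 = 1.164328
Real value = $54,250.00 / 1.164328 = $46,593.40

$46,593.40


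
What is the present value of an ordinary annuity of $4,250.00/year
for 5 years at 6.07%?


Formula: PV = PMT * (1 - (1+r)^(-n)) / r
Discount factor: (1 + 0.0607)^(-5) = 0.744796
Bracket: 1 - 0.744796 = 0.255204
PV = $4,250.00 * 0.255204 / 0.0607 = $17,868.51

$17,868.51


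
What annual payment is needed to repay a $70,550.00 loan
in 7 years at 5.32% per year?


Formula: PMT = PV * r / (1 - (1+r)^(-n))
Denominator: 1 - (1 + 0.0532)^(-7) = 0.304297
Numerator: $70,550.00 * 0.0532 = 3753.26
PMT = 3753.26 / 0.304297 = $12,334.21

$12,334.21


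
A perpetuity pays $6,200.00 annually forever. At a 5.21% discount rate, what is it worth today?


Formula: PV = C / r
Substituting: PV = $6,200.00 / 0.0521
PV = $119,001.92

$119,001.92


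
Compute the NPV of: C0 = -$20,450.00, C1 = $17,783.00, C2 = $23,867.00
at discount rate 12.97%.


Formula: NPV = C0 + C1/(1+r) + C2/(1+r)^2
Discount C1: $17,783.00 / (1 + 0.1297) = $15,741.35
Discount C2: $23,867.00 / (1 + 0.1297)^2 = $18,701.29
NPV = -$20,450.00 + $15,741.35 + $18,701.29 = $13,992.64

$13,992.64


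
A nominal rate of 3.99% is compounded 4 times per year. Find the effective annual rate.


Formula: EAR = (1 + r/m)^m - 1
Period rate: r/m = 0.0399 / 4 = 0.009975
Compounding: (1 + 0.009975)^4 = 1.040501
EAR = 1.040501 - 1 = 0.040501

0.040501


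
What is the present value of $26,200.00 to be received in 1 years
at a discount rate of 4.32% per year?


Formula: PV = FV / (1 + r)^n
Substituting: PV = $26,200.00 / (1 + 0.0432)^1
Discount factor: (1.0432)^1 = 1.0432
PV = $26,200.00 / 1.0432 = $25,115.03

$25,115.03


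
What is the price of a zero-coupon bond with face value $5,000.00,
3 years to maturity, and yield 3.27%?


Formula: Price = FV / (1 + r)^n
Substituting: Price = $5,000.00 / (1 + 0.0327)^3
Discount factor: (1.0327)^3 = 1.101343
Price = $5,000.00 / 1.101343 = $4,539.91

$4,539.91


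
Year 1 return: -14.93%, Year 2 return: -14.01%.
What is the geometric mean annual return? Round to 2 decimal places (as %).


Formula: Geometric mean = ((1+r1)*(1+r2))^(1/2) - 1
Product: (1 + -0.1493) * (1 + -0.1401) = 0.8507 * 0.8599 = 0.731517
Square root: 0.731517^0.5 = 0.855288
Geometric mean = 0.855288 - 1 = -0.144712
As percentage: -14.47%

-14.47%


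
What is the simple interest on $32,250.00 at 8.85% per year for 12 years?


Formula: I = P * r * t
Substituting: I = $32,250.00 * 0.0885 * 12
Step: I = $32,250.00 * 1.062
I = $34,249.50

$34,249.50


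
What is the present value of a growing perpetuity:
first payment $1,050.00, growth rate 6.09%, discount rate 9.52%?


Formula: PV = C / (r - g)
Spread: r - g = 0.0952 - 0.0609 = 0.0343
Substituting: PV = $1,050.00 / 0.0343
PV = $30,612.24

$30,612.24


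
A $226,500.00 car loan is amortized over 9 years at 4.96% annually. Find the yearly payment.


Formula: PMT = PV * r / (1 - (1+r)^(-n))
Denominator: 1 - (1 + 0.0496)^(-9) = 0.353177
Numerator: $226,500.00 * 0.0496 = 11234.4
PMT = 11234.4 / 0.353177 = $31,809.57

$31,809.57


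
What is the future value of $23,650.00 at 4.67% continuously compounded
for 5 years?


Formula: FV = P * e^(r*t)
Exponent: r*t = 0.0467 * 5 = 0.2335
e^(0.2335) = 1.263013
FV = $23,650.00 * 1.263013 = $29,870.25

$29,870.25


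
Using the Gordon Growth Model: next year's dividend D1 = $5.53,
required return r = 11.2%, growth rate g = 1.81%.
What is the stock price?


Formula: P = D1 / (r - g)
Spread: r - g = 0.112 - 0.0181 = 0.0939
Substituting: P = $5.53 / 0.0939
P = $58.89

$58.89


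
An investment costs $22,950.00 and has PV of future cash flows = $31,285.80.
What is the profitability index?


Formula: PI = PV(cash flows) / initial investment
Substituting: PI = $31,285.80 / $22,950.00
PI = 1.3632

1.3632


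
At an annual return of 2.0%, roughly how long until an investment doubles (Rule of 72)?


Formula: Years ≈ 72 / r
Substituting: Years ≈ 72 / 2.0
Years ≈ 36.0

36.0 years


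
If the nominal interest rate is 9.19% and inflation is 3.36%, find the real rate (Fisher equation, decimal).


Formula: (1 + r_real) = (1 + r_nom) / (1 + inflation)
Substituting: (1 + r_real) = 1.0919 / 1.0336
(1 + r_real) = 1.056405
r_real = 1.056405 - 1 = 0.056405

0.056405


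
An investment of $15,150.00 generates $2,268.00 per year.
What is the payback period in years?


Formula: Payback = investment / annual cash flow
Substituting: Payback = $15,150.00 / $2,268.00
Payback = 6.6799 years

6.6799 years


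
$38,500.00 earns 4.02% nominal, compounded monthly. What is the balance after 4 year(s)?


Formula: FV = P * (1 + r/m)^(m*t)
Period rate: r/m = 0.0402 / 12 = 0.00335
Total periods: m*t = 12 * 4 = 48
Growth factor: (1 + 0.00335)^48 = 1.174134
FV = $38,500.00 * 1.174134 = $45,204.18

$45,204.18


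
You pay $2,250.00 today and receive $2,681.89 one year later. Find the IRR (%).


Formula: IRR = C1/C0 - 1
Substituting: IRR = $2,681.89 / $2,250.00 - 1
Ratio: 1.191951 - 1 = 0.191951
IRR = 19.1951%

19.1951%


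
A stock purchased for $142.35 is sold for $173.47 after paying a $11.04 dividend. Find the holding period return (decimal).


Formula: HPR = (P1 - P0 + D) / P0
Gain: $173.47 - $142.35 + $11.04 = $42.16
HPR = $42.16 / $142.35 = 0.2962

0.2962


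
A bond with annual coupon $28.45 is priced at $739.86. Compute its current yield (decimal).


Formula: Current yield = annual coupon / price
Substituting: CY = $28.45 / $739.86
CY = 0.038453

0.038453


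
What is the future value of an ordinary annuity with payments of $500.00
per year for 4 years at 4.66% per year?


Formula: FV = PMT * ((1+r)^n - 1) / r
Growth factor: (1 + 0.0466)^4 = 1.199839
Numerator: 1.199839 - 1 = 0.199839
FV = $500.00 * 0.199839 / 0.0466 = $2,144.19

$2,144.19


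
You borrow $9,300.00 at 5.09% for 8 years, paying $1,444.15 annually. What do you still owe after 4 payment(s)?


Formula: Balance = PV*(1+r)^k - PMT*((1+r)^k - 1)/r
Growth: (1 + 0.0509)^4 = 1.219679
Accumulated factor: ((1+r)^k - 1)/r = 4.315895
Balance = $9,300.00 * 1.219679 - $1,444.15 * 4.315895
Balance = $5,110.22

$5,110.22


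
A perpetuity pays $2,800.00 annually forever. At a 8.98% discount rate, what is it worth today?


Formula: PV = C / r
Substituting: PV = $2,800.00 / 0.0898
PV = $31,180.40

$31,180.40


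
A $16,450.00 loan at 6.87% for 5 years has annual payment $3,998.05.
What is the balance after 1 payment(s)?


Formula: Balance = PV*(1+r)^k - PMT*((1+r)^k - 1)/r
Growth: (1 + 0.0687)^1 = 1.0687
Accumulated factor: ((1+r)^k - 1)/r = 1.0
Balance = $16,450.00 * 1.0687 - $3,998.05 * 1.0
Balance = $13,582.07

$13,582.07
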